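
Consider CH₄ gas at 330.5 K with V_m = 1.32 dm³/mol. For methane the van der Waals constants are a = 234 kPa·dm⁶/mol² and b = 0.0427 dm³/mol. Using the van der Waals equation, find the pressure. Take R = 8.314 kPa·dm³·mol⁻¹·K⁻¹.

P ≈ 2017 kPa

P = RT/(V_m − b) − a/V_m²
RT/(V_m − b) = (8.314)(330.5)/(1.32 − 0.0427) = 2747.8/1.2773 = 2151.3 kPa
a/V_m² = 234/(1.32)² = 134.30 kPa
P = 2151.3 − 134.30 = 2017 kPa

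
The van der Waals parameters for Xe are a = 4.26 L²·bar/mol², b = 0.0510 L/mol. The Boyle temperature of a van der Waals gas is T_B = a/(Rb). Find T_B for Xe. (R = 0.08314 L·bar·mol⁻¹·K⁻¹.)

T_B ≈ 1005 K

For a van der Waals gas the second virial coefficient B₂ = b − a/(RT) vanishes at T_B = a/(Rb).
T_B = 4.26/(0.08314×0.0510) = 4.26/0.0042401 = 1005 K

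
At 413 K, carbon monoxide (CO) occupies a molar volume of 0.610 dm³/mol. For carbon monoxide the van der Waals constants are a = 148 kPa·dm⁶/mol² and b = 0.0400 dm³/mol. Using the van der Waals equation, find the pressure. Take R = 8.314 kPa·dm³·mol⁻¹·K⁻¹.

P = RT/(V_m − b) − a/V_m²
RT/(V_m − b) = (8.314)(413)/(0.610 − 0.0400) = 3433.7/0.57000 = 6024.0 kPa
a/V_m² = 148/(0.610)² = 397.74 kPa
P = 6024.0 − 397.74 = 5626 kPa

P ≈ 5626 kPa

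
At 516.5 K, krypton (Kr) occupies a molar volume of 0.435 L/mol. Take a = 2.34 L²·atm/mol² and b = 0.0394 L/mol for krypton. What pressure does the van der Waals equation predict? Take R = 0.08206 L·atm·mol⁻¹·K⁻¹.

P = RT/(V_m − b) − a/V_m²
RT/(V_m − b) = (0.08206)(516.5)/(0.435 − 0.0394) = 42.384/0.39560 = 107.14 atm
a/V_m² = 2.34/(0.435)² = 12.366 atm
P = 107.14 − 12.366 = 94.77 atm

P ≈ 94.77 atm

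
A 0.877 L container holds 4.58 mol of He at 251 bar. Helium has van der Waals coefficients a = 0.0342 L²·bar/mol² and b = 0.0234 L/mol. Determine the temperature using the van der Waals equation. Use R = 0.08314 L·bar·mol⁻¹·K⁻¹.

T = (P + a n²/V²)(V − nb)/(nR)
P + a n²/V² = 251 + (0.0342)(4.58)²/(0.877)² = 251.93 bar
V − nb = 0.877 − (4.58)(0.0234) = 0.76983 L
T = (251.93)(0.76983)/((4.58)(0.08314)) = 509.3 K

T ≈ 509.3 K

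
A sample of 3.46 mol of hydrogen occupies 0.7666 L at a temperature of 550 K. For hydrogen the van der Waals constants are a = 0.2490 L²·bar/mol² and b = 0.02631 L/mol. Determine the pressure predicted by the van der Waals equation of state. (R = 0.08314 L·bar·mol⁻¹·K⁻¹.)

P = nRT/(V − nb) − a n²/V²
nRT/(V − nb) = (3.46)(0.08314)(550)/(0.7666 − 3.46×0.02631) = 158.22/0.67557 = 234.20 bar
a n²/V² = (0.2490)(3.46)²/(0.7666)² = 5.0724 bar
P = 234.20 − 5.0724 = 229.1 bar

P ≈ 229.1 bar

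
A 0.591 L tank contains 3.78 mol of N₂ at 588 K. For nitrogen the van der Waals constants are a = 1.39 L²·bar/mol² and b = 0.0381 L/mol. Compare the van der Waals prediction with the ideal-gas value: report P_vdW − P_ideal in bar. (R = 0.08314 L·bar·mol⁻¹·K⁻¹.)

Ideal: P_ideal = nRT/V = (3.78)(0.08314)(588)/0.591 = 312.674 bar
vdW: P = nRT/(V − nb) − a n²/V² = 184.790/0.446982 − 19.8609/0.349281 = 413.417 − 56.8622 = 356.555 bar
ΔP = 356.555 − 312.674 = 43.88 bar

ΔP ≈ 43.88 bar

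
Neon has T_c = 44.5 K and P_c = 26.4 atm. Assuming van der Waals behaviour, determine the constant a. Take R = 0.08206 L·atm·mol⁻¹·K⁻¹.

From T_c = 8a/(27Rb) and P_c = a/(27b²): a = 27 R² T_c²/(64 P_c).
a = 27×(0.08206)²×(44.5)²/(64×26.4) = 360.04/1689.6 = 0.2131 L²·atm/mol²

a ≈ 0.2131 L²·atm/mol²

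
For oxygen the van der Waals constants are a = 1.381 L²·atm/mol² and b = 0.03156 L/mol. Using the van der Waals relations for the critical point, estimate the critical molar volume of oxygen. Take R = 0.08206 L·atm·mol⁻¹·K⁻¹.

For a van der Waals gas, V_m,c = 3b.
V_m,c = 3×0.03156 = 0.09468 L/mol

V_m,c ≈ 0.09468 L/mol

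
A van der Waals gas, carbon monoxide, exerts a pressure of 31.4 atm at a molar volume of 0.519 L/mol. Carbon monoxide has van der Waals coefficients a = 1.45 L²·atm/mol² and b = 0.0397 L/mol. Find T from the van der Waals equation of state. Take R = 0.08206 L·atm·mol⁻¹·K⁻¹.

T = (P + a/V_m²)(V_m − b)/R
P + a/V_m² = 31.4 + 1.45/(0.519)² = 36.783 atm
V_m − b = 0.519 − 0.0397 = 0.47930 L/mol
T = (36.783)(0.47930)/0.08206 = 214.8 K

T ≈ 214.8 K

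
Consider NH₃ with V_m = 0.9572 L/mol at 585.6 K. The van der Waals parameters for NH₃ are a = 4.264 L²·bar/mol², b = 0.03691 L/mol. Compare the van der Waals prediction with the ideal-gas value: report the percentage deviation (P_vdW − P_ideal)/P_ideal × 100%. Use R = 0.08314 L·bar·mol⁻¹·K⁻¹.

-5.14 %

Ideal: P_ideal = RT/V_m = (0.08314)(585.6)/0.9572 = 50.8638 bar
vdW: P = RT/(V_m − b) − a/V_m² = 48.6868/0.920290 − 4.264/0.916232 = 52.9038 − 4.65384 = 48.2500 bar
% deviation = (48.2500 − 50.8638)/50.8638 × 100% = -5.14%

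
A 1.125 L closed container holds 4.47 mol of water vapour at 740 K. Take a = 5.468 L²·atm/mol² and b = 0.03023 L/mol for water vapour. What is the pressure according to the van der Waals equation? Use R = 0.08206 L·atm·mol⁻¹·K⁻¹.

P = nRT/(V − nb) − a n²/V²
nRT/(V − nb) = (4.47)(0.08206)(740)/(1.125 − 4.47×0.03023) = 271.44/0.98987 = 274.22 atm
a n²/V² = (5.468)(4.47)²/(1.125)² = 86.325 atm
P = 274.22 − 86.325 = 187.9 atm

P ≈ 187.9 atm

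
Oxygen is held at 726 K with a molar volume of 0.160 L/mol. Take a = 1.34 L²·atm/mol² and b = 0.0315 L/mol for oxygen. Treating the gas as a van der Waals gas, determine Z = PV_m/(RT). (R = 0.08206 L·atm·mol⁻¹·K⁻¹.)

P = RT/(V_m − b) − a/V_m² = (0.08206)(726)/(0.160 − 0.0315) − 1.34/(0.160)²
  = 59.576/0.12850 − 52.344 = 463.63 − 52.344 = 411.29 atm
Z = PV_m/(RT) = (411.29)(0.160)/((0.08206)(726)) = 65.806/59.576 = 1.105

Z ≈ 1.105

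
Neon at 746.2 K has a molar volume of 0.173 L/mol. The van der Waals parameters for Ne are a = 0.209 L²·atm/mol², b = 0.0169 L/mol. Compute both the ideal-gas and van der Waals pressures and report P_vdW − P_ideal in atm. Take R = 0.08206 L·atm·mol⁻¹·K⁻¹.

Ideal: P_ideal = RT/V_m = (0.08206)(746.2)/0.173 = 353.949 atm
vdW: P = RT/(V_m − b) − a/V_m² = 61.2332/0.156100 − 0.209/0.0299290 = 392.269 − 6.98319 = 385.286 atm
ΔP = 385.286 − 353.949 = 31.34 atm

ΔP ≈ 31.34 atm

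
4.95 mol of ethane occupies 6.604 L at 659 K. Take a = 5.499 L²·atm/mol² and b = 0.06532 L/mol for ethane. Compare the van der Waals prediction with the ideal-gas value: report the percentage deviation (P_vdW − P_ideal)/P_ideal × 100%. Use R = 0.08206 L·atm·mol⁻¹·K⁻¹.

-2.47 %

Ideal: P_ideal = nRT/V = (4.95)(0.08206)(659)/6.604 = 40.5336 atm
vdW: P = nRT/(V − nb) − a n²/V² = 267.684/6.28067 − 134.739/43.6128 = 42.6203 − 3.08944 = 39.5309 atm
% deviation = (39.5309 − 40.5336)/40.5336 × 100% = -2.47%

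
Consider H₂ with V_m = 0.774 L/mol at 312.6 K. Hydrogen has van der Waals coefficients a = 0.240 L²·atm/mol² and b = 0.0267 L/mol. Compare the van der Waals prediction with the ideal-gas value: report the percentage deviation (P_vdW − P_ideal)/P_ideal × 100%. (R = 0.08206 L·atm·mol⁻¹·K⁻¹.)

Ideal: P_ideal = RT/V_m = (0.08206)(312.6)/0.774 = 33.1421 atm
vdW: P = RT/(V_m − b) − a/V_m² = 25.6520/0.747300 − 0.240/0.599076 = 34.3262 − 0.400617 = 33.9256 atm
% deviation = (33.9256 − 33.1421)/33.1421 × 100% = 2.36%

2.36 %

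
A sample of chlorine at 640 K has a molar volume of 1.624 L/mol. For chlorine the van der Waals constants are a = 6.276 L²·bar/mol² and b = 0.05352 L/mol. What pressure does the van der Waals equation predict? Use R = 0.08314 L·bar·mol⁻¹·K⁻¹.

P ≈ 31.50 bar

P = RT/(V_m − b) − a/V_m²
RT/(V_m − b) = (0.08314)(640)/(1.624 − 0.05352) = 53.210/1.5705 = 33.881 bar
a/V_m² = 6.276/(1.624)² = 2.3796 bar
P = 33.881 − 2.3796 = 31.50 bar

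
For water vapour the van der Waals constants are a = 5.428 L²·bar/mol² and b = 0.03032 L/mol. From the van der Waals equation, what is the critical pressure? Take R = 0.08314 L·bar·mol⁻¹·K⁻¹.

P_c ≈ 218.7 bar

For a van der Waals gas, P_c = a/(27b²).
P_c = 5.428/(27×(0.03032)²) = 5.428/0.024821 = 218.7 bar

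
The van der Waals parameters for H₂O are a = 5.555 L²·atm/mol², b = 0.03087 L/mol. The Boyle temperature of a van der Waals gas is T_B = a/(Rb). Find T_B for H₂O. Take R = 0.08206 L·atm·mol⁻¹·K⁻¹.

T_B ≈ 2193 K

For a van der Waals gas the second virial coefficient B₂ = b − a/(RT) vanishes at T_B = a/(Rb).
T_B = 5.555/(0.08206×0.03087) = 5.555/0.0025332 = 2193 K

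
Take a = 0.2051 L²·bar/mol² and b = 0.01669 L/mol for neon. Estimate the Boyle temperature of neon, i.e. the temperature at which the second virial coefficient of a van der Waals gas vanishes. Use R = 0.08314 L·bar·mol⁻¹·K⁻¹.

T_B ≈ 147.8 K

For a van der Waals gas the second virial coefficient B₂ = b − a/(RT) vanishes at T_B = a/(Rb).
T_B = 0.2051/(0.08314×0.01669) = 0.2051/0.0013876 = 147.8 K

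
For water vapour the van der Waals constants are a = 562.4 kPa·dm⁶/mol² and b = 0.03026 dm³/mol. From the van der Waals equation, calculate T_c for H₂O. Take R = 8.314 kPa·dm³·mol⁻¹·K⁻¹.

T_c ≈ 662.4 K

For a van der Waals gas, T_c = 8a/(27Rb).
T_c = 8×562.4/(27×8.314×0.03026) = 4499.2/6.7927 = 662.4 K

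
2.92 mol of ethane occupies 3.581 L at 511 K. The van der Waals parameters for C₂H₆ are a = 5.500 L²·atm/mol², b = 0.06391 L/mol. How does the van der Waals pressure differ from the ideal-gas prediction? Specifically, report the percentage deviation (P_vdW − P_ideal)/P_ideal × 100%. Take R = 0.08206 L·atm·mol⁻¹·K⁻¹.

Ideal: P_ideal = nRT/V = (2.92)(0.08206)(511)/3.581 = 34.1925 atm
vdW: P = nRT/(V − nb) − a n²/V² = 122.443/3.39438 − 46.8952/12.8236 = 36.0723 − 3.65695 = 32.4154 atm
% deviation = (32.4154 − 34.1925)/34.1925 × 100% = -5.20%

-5.20 %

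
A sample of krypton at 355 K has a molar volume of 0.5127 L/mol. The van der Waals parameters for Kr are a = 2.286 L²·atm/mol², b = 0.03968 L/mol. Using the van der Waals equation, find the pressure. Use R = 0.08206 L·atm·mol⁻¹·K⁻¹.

P = RT/(V_m − b) − a/V_m²
RT/(V_m − b) = (0.08206)(355)/(0.5127 − 0.03968) = 29.131/0.47302 = 61.585 atm
a/V_m² = 2.286/(0.5127)² = 8.6966 atm
P = 61.585 − 8.6966 = 52.89 atm

P ≈ 52.89 atm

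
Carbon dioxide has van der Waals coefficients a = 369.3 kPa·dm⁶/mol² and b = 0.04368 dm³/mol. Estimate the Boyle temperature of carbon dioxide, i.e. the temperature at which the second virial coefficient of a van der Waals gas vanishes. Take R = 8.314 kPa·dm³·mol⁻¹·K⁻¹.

T_B ≈ 1017 K

For a van der Waals gas the second virial coefficient B₂ = b − a/(RT) vanishes at T_B = a/(Rb).
T_B = 369.3/(8.314×0.04368) = 369.3/0.36316 = 1017 K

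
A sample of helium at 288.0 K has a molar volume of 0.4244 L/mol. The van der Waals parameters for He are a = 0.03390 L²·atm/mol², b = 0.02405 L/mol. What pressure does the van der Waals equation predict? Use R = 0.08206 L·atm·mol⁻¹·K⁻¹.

P ≈ 58.84 atm

P = RT/(V_m − b) − a/V_m²
RT/(V_m − b) = (0.08206)(288.0)/(0.4244 − 0.02405) = 23.633/0.40035 = 59.031 atm
a/V_m² = 0.03390/(0.4244)² = 0.18821 atm
P = 59.031 − 0.18821 = 58.84 atm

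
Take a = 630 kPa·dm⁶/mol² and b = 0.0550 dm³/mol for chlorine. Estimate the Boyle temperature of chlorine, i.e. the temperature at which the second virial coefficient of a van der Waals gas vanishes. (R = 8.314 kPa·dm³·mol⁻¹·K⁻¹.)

T_B ≈ 1378 K

For a van der Waals gas the second virial coefficient B₂ = b − a/(RT) vanishes at T_B = a/(Rb).
T_B = 630/(8.314×0.0550) = 630/0.45727 = 1378 K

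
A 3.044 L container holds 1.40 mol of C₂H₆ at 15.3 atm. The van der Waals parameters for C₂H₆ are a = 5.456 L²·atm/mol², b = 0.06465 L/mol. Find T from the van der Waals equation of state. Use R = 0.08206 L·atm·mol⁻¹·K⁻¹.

T = (P + a n²/V²)(V − nb)/(nR)
P + a n²/V² = 15.3 + (5.456)(1.40)²/(3.044)² = 16.454 atm
V − nb = 3.044 − (1.40)(0.06465) = 2.9535 L
T = (16.454)(2.9535)/((1.40)(0.08206)) = 423.0 K

T ≈ 423.0 K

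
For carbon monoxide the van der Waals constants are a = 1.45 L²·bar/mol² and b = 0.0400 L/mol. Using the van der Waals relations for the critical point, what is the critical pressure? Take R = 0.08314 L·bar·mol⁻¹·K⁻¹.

P_c ≈ 33.56 bar

For a van der Waals gas, P_c = a/(27b²).
P_c = 1.45/(27×(0.0400)²) = 1.45/0.043200 = 33.56 bar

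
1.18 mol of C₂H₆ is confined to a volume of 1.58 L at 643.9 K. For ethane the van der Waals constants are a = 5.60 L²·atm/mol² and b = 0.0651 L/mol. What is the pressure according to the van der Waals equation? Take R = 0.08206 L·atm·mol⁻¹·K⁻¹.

P ≈ 38.35 atm

P = nRT/(V − nb) − a n²/V²
nRT/(V − nb) = (1.18)(0.08206)(643.9)/(1.58 − 1.18×0.0651) = 62.349/1.5032 = 41.478 atm
a n²/V² = (5.60)(1.18)²/(1.58)² = 3.1235 atm
P = 41.478 − 3.1235 = 38.35 atm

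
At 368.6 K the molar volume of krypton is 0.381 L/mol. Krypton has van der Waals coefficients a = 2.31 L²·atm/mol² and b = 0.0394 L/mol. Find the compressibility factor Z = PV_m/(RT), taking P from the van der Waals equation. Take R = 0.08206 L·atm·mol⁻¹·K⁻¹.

P = RT/(V_m − b) − a/V_m² = (0.08206)(368.6)/(0.381 − 0.0394) − 2.31/(0.381)²
  = 30.247/0.34160 − 15.913 = 88.545 − 15.913 = 72.632 atm
Z = PV_m/(RT) = (72.632)(0.381)/((0.08206)(368.6)) = 27.673/30.247 = 0.9149

Z ≈ 0.9149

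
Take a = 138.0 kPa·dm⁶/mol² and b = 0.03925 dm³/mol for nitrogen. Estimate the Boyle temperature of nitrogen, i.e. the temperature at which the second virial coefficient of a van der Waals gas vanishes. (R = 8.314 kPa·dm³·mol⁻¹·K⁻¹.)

For a van der Waals gas the second virial coefficient B₂ = b − a/(RT) vanishes at T_B = a/(Rb).
T_B = 138.0/(8.314×0.03925) = 138.0/0.32632 = 422.9 K

T_B ≈ 422.9 K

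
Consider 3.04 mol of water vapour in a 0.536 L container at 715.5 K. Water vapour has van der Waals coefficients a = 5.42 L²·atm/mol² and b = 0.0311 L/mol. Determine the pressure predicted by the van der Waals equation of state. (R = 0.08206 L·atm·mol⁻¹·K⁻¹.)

P ≈ 230.0 atm

P = nRT/(V − nb) − a n²/V²
nRT/(V − nb) = (3.04)(0.08206)(715.5)/(0.536 − 3.04×0.0311) = 178.49/0.44146 = 404.32 atm
a n²/V² = (5.42)(3.04)²/(0.536)² = 174.35 atm
P = 404.32 − 174.35 = 230.0 atm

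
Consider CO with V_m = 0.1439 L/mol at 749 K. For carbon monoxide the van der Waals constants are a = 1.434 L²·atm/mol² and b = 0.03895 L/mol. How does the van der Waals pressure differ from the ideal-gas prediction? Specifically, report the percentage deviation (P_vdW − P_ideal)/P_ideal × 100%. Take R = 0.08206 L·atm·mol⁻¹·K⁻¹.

Ideal: P_ideal = RT/V_m = (0.08206)(749)/0.1439 = 427.123 atm
vdW: P = RT/(V_m − b) − a/V_m² = 61.4629/0.104950 − 1.434/0.0207072 = 585.640 − 69.2513 = 516.389 atm
% deviation = (516.389 − 427.123)/427.123 × 100% = 20.90%

20.90 %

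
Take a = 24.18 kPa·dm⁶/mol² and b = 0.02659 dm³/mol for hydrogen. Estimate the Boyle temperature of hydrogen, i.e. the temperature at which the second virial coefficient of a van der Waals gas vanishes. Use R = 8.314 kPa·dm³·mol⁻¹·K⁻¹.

For a van der Waals gas the second virial coefficient B₂ = b − a/(RT) vanishes at T_B = a/(Rb).
T_B = 24.18/(8.314×0.02659) = 24.18/0.22107 = 109.4 K

T_B ≈ 109.4 K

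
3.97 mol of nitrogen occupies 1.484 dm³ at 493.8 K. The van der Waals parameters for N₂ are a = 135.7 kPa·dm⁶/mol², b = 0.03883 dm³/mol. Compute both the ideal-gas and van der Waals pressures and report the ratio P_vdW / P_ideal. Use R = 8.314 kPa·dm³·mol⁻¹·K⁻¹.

Ideal: P_ideal = nRT/V = (3.97)(8.314)(493.8)/1.484 = 10982.9 kPa
vdW: P = nRT/(V − nb) − a n²/V² = 16298.6/1.32984 − 2138.75/2.20226 = 12256.1 − 971.161 = 11284.9 kPa
Ratio = 11284.9/10982.9 = 1.027

P_vdW / P_ideal ≈ 1.027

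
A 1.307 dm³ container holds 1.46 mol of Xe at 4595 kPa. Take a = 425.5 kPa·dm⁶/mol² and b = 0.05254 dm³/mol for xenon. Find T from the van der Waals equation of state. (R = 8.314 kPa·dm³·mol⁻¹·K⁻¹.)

T = (P + a n²/V²)(V − nb)/(nR)
P + a n²/V² = 4595 + (425.5)(1.46)²/(1.307)² = 5126.0 kPa
V − nb = 1.307 − (1.46)(0.05254) = 1.2303 dm³
T = (5126.0)(1.2303)/((1.46)(8.314)) = 519.5 K

T ≈ 519.5 K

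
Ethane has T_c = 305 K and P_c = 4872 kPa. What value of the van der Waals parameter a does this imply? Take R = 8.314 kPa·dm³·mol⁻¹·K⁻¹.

a ≈ 556.8 kPa·dm⁶/mol²

From T_c = 8a/(27Rb) and P_c = a/(27b²): a = 27 R² T_c²/(64 P_c).
a = 27×(8.314)²×(305)²/(64×4872) = 173613496/311808 = 556.8 kPa·dm⁶/mol²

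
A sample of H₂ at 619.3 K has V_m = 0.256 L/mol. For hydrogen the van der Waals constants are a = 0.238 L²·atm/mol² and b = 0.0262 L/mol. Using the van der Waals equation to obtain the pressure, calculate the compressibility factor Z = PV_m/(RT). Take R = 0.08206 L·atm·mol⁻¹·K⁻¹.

Z ≈ 1.096

P = RT/(V_m − b) − a/V_m² = (0.08206)(619.3)/(0.256 − 0.0262) − 0.238/(0.256)²
  = 50.820/0.22980 − 3.6316 = 221.15 − 3.6316 = 217.52 atm
Z = PV_m/(RT) = (217.52)(0.256)/((0.08206)(619.3)) = 55.685/50.820 = 1.096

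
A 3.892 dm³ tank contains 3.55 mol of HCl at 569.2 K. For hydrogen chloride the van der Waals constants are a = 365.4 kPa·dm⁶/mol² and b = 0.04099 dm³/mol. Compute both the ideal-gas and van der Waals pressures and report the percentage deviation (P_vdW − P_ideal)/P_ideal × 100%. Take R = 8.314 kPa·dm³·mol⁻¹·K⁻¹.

-3.16 %

Ideal: P_ideal = nRT/V = (3.55)(8.314)(569.2)/3.892 = 4316.49 kPa
vdW: P = nRT/(V − nb) − a n²/V² = 16799.8/3.74649 − 4604.95/15.1477 = 4484.14 − 304.003 = 4180.14 kPa
% deviation = (4180.14 − 4316.49)/4316.49 × 100% = -3.16%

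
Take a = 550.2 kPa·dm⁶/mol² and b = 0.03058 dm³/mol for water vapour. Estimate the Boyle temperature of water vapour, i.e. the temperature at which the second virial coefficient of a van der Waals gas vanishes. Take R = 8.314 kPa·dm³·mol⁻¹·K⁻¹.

For a van der Waals gas the second virial coefficient B₂ = b − a/(RT) vanishes at T_B = a/(Rb).
T_B = 550.2/(8.314×0.03058) = 550.2/0.25424 = 2164 K

T_B ≈ 2164 K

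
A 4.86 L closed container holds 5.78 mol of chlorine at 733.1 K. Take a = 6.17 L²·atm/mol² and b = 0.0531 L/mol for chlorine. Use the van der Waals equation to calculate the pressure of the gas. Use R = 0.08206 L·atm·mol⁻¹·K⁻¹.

P = nRT/(V − nb) − a n²/V²
nRT/(V − nb) = (5.78)(0.08206)(733.1)/(4.86 − 5.78×0.0531) = 347.71/4.5531 = 76.368 atm
a n²/V² = (6.17)(5.78)²/(4.86)² = 8.7271 atm
P = 76.368 − 8.7271 = 67.64 atm

P ≈ 67.64 atm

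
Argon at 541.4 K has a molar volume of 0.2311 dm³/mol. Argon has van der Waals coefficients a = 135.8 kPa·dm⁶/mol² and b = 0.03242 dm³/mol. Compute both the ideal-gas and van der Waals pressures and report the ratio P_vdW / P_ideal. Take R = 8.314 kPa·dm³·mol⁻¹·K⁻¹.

P_vdW / P_ideal ≈ 1.033

Ideal: P_ideal = RT/V_m = (8.314)(541.4)/0.2311 = 19477.3 kPa
vdW: P = RT/(V_m − b) − a/V_m² = 4501.20/0.198680 − 135.8/0.0534072 = 22655.5 − 2542.73 = 20112.8 kPa
Ratio = 20112.8/19477.3 = 1.033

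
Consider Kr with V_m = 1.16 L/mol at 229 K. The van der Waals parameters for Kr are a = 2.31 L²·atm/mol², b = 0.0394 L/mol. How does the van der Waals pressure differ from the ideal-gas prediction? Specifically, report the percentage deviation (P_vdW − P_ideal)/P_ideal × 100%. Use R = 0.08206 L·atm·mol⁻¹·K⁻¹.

-7.08 %

Ideal: P_ideal = RT/V_m = (0.08206)(229)/1.16 = 16.1998 atm
vdW: P = RT/(V_m − b) − a/V_m² = 18.7917/1.12060 − 2.31/1.34560 = 16.7693 − 1.71671 = 15.0526 atm
% deviation = (15.0526 − 16.1998)/16.1998 × 100% = -7.08%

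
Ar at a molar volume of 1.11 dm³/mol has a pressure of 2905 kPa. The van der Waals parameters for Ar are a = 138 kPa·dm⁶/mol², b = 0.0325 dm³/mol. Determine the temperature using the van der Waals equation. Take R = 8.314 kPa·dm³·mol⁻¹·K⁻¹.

T = (P + a/V_m²)(V_m − b)/R
P + a/V_m² = 2905 + 138/(1.11)² = 3017.0 kPa
V_m − b = 1.11 − 0.0325 = 1.0775 dm³/mol
T = (3017.0)(1.0775)/8.314 = 391.0 K

T ≈ 391.0 K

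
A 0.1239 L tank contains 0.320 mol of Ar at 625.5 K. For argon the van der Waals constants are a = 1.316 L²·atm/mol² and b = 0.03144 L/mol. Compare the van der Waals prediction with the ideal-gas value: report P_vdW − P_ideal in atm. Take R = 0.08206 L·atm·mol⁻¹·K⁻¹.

ΔP ≈ 2.94 atm

Ideal: P_ideal = nRT/V = (0.320)(0.08206)(625.5)/0.1239 = 132.568 atm
vdW: P = nRT/(V − nb) − a n²/V² = 16.4251/0.113839 − 0.134758/0.0153512 = 144.284 − 8.77834 = 135.506 atm
ΔP = 135.506 − 132.568 = 2.94 atm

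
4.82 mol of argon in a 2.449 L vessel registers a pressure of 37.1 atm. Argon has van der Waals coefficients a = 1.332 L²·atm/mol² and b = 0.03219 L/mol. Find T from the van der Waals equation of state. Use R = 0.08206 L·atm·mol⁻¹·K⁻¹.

T = (P + a n²/V²)(V − nb)/(nR)
P + a n²/V² = 37.1 + (1.332)(4.82)²/(2.449)² = 42.260 atm
V − nb = 2.449 − (4.82)(0.03219) = 2.2938 L
T = (42.260)(2.2938)/((4.82)(0.08206)) = 245.1 K

T ≈ 245.1 K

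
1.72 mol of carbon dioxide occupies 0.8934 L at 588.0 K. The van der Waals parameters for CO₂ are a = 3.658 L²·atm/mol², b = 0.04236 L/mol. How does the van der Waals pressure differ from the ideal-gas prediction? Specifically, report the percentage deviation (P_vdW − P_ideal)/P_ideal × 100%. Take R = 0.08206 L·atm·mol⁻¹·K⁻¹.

Ideal: P_ideal = nRT/V = (1.72)(0.08206)(588.0)/0.8934 = 92.8948 atm
vdW: P = nRT/(V − nb) − a n²/V² = 82.9922/0.820541 − 10.8218/0.798164 = 101.143 − 13.5584 = 87.585 atm
% deviation = (87.585 − 92.8948)/92.8948 × 100% = -5.72%

-5.72 %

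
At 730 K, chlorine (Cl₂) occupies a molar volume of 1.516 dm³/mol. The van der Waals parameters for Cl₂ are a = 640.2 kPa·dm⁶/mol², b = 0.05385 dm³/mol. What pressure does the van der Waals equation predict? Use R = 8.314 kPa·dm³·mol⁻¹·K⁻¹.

P = RT/(V_m − b) − a/V_m²
RT/(V_m − b) = (8.314)(730)/(1.516 − 0.05385) = 6069.2/1.4622 = 4150.7 kPa
a/V_m² = 640.2/(1.516)² = 278.56 kPa
P = 4150.7 − 278.56 = 3872 kPa

P ≈ 3872 kPa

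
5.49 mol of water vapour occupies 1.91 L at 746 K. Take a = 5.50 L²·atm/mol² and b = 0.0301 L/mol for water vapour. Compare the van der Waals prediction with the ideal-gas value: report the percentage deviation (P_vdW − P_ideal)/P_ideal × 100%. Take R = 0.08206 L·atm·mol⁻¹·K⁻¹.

-16.35 %

Ideal: P_ideal = nRT/V = (5.49)(0.08206)(746)/1.91 = 175.958 atm
vdW: P = nRT/(V − nb) − a n²/V² = 336.080/1.74475 − 165.771/3.64810 = 192.624 − 45.4404 = 147.184 atm
% deviation = (147.184 − 175.958)/175.958 × 100% = -16.35%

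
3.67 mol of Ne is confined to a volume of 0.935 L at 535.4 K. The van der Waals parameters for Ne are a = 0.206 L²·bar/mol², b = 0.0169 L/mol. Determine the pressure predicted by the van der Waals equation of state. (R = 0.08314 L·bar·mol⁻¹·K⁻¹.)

P ≈ 184.0 bar

P = nRT/(V − nb) − a n²/V²
nRT/(V − nb) = (3.67)(0.08314)(535.4)/(0.935 − 3.67×0.0169) = 163.36/0.87298 = 187.13 bar
a n²/V² = (0.206)(3.67)²/(0.935)² = 3.1738 bar
P = 187.13 − 3.1738 = 184.0 bar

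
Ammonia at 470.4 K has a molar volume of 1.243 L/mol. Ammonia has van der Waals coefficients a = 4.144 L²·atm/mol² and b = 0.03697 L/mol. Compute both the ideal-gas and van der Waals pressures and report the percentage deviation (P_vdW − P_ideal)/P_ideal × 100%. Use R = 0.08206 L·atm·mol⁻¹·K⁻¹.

Ideal: P_ideal = RT/V_m = (0.08206)(470.4)/1.243 = 31.0547 atm
vdW: P = RT/(V_m − b) − a/V_m² = 38.6010/1.20603 − 4.144/1.54505 = 32.0067 − 2.68211 = 29.3246 atm
% deviation = (29.3246 − 31.0547)/31.0547 × 100% = -5.57%

-5.57 %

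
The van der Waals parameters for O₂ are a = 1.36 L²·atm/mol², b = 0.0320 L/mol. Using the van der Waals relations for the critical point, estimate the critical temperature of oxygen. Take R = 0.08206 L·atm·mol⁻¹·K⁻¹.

For a van der Waals gas, T_c = 8a/(27Rb).
T_c = 8×1.36/(27×0.08206×0.0320) = 10.880/0.070900 = 153.5 K

T_c ≈ 153.5 K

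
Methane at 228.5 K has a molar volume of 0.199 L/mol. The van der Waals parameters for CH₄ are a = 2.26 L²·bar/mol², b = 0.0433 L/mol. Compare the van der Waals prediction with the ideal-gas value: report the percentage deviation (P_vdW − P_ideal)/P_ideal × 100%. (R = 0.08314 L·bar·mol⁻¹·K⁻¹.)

Ideal: P_ideal = RT/V_m = (0.08314)(228.5)/0.199 = 95.4648 bar
vdW: P = RT/(V_m − b) − a/V_m² = 18.9975/0.155700 − 2.26/0.0396010 = 122.013 − 57.0693 = 64.944 bar
% deviation = (64.944 − 95.4648)/95.4648 × 100% = -31.97%

-31.97 %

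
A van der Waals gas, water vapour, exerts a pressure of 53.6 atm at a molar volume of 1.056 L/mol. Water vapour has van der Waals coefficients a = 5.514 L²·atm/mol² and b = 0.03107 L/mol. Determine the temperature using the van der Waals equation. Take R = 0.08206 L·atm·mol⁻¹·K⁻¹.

T = (P + a/V_m²)(V_m − b)/R
P + a/V_m² = 53.6 + 5.514/(1.056)² = 58.545 atm
V_m − b = 1.056 − 0.03107 = 1.0249 L/mol
T = (58.545)(1.0249)/0.08206 = 731.2 K

T ≈ 731.2 K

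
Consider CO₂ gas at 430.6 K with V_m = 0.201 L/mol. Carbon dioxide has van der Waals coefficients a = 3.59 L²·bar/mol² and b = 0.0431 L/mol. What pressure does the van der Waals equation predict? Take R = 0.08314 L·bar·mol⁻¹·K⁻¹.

P = RT/(V_m − b) − a/V_m²
RT/(V_m − b) = (0.08314)(430.6)/(0.201 − 0.0431) = 35.800/0.15790 = 226.73 bar
a/V_m² = 3.59/(0.201)² = 88.859 bar
P = 226.73 − 88.859 = 137.9 bar

P ≈ 137.9 bar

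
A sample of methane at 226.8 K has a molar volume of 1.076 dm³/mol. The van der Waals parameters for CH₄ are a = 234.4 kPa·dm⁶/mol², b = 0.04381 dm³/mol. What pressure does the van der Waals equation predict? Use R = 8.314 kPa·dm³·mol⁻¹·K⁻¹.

P ≈ 1624 kPa

P = RT/(V_m − b) − a/V_m²
RT/(V_m − b) = (8.314)(226.8)/(1.076 − 0.04381) = 1885.6/1.0322 = 1826.8 kPa
a/V_m² = 234.4/(1.076)² = 202.46 kPa
P = 1826.8 − 202.46 = 1624 kPa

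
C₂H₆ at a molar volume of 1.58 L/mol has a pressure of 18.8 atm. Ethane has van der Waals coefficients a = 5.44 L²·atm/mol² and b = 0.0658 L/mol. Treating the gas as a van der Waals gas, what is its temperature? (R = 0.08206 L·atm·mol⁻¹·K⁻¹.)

T ≈ 387.1 K

T = (P + a/V_m²)(V_m − b)/R
P + a/V_m² = 18.8 + 5.44/(1.58)² = 20.979 atm
V_m − b = 1.58 − 0.0658 = 1.5142 L/mol
T = (20.979)(1.5142)/0.08206 = 387.1 K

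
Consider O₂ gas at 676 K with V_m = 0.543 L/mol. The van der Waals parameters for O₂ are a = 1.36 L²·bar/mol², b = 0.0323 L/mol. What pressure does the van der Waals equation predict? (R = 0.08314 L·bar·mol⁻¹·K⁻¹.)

P = RT/(V_m − b) − a/V_m²
RT/(V_m − b) = (0.08314)(676)/(0.543 − 0.0323) = 56.203/0.51070 = 110.05 bar
a/V_m² = 1.36/(0.543)² = 4.6125 bar
P = 110.05 − 4.6125 = 105.4 bar

P ≈ 105.4 bar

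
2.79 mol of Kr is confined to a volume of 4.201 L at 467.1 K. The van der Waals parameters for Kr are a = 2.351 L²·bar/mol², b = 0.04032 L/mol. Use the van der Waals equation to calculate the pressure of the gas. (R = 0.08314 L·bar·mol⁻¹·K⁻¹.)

P = nRT/(V − nb) − a n²/V²
nRT/(V − nb) = (2.79)(0.08314)(467.1)/(4.201 − 2.79×0.04032) = 108.35/4.0885 = 26.501 bar
a n²/V² = (2.351)(2.79)²/(4.201)² = 1.0369 bar
P = 26.501 − 1.0369 = 25.46 bar

P ≈ 25.46 bar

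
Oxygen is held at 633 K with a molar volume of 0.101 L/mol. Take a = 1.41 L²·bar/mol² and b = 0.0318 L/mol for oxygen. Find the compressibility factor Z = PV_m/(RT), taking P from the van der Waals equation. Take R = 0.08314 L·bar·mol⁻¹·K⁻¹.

P = RT/(V_m − b) − a/V_m² = (0.08314)(633)/(0.101 − 0.0318) − 1.41/(0.101)²
  = 52.628/0.069200 − 138.22 = 760.52 − 138.22 = 622.30 bar
Z = PV_m/(RT) = (622.30)(0.101)/((0.08314)(633)) = 62.852/52.628 = 1.194

Z ≈ 1.194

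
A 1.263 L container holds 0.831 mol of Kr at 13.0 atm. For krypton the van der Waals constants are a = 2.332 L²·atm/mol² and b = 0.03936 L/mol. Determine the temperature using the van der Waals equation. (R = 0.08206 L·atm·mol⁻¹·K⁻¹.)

T = (P + a n²/V²)(V − nb)/(nR)
P + a n²/V² = 13.0 + (2.332)(0.831)²/(1.263)² = 14.010 atm
V − nb = 1.263 − (0.831)(0.03936) = 1.2303 L
T = (14.010)(1.2303)/((0.831)(0.08206)) = 252.8 K

T ≈ 252.8 K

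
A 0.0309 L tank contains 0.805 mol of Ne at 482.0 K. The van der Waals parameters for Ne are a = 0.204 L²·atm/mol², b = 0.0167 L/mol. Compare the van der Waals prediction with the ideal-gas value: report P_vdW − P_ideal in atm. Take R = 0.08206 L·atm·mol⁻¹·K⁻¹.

ΔP ≈ 655.1 atm

Ideal: P_ideal = nRT/V = (0.805)(0.08206)(482.0)/0.0309 = 1030.42 atm
vdW: P = nRT/(V − nb) − a n²/V² = 31.8401/0.0174565 − 0.132197/0.000954810 = 1823.97 − 138.454 = 1685.52 atm
ΔP = 1685.52 − 1030.42 = 655.1 atm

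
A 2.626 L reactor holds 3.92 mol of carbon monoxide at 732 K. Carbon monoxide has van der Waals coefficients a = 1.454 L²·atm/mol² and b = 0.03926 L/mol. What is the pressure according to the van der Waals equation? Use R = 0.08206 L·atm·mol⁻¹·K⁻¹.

P = nRT/(V − nb) − a n²/V²
nRT/(V − nb) = (3.92)(0.08206)(732)/(2.626 − 3.92×0.03926) = 235.47/2.4721 = 95.251 atm
a n²/V² = (1.454)(3.92)²/(2.626)² = 3.2400 atm
P = 95.251 − 3.2400 = 92.01 atm

P ≈ 92.01 atm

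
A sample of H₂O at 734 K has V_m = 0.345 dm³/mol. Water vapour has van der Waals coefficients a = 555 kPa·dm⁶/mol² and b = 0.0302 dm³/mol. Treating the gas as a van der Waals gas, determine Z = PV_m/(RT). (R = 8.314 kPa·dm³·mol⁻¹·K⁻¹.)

Z ≈ 0.8323

P = RT/(V_m − b) − a/V_m² = (8.314)(734)/(0.345 − 0.0302) − 555/(0.345)²
  = 6102.5/0.31480 − 4662.9 = 19385 − 4662.9 = 14722 kPa
Z = PV_m/(RT) = (14722)(0.345)/((8.314)(734)) = 5079.1/6102.5 = 0.8323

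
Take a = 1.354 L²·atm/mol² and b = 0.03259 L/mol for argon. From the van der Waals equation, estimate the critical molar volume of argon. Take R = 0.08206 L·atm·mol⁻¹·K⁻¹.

For a van der Waals gas, V_m,c = 3b.
V_m,c = 3×0.03259 = 0.09777 L/mol

V_m,c ≈ 0.09777 L/mol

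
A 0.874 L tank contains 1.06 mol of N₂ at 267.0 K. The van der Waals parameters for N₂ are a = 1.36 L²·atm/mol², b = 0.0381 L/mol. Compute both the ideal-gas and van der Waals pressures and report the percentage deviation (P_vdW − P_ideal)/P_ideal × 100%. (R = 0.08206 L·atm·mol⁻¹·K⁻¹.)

Ideal: P_ideal = nRT/V = (1.06)(0.08206)(267.0)/0.874 = 26.5728 atm
vdW: P = nRT/(V − nb) − a n²/V² = 23.2246/0.833614 − 1.52810/0.763876 = 27.8601 − 2.00046 = 25.8596 atm
% deviation = (25.8596 − 26.5728)/26.5728 × 100% = -2.68%

-2.68 %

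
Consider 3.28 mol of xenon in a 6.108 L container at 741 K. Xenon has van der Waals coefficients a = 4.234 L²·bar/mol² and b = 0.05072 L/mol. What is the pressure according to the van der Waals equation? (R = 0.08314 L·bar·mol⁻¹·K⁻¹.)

P = nRT/(V − nb) − a n²/V²
nRT/(V − nb) = (3.28)(0.08314)(741)/(6.108 − 3.28×0.05072) = 202.07/5.9416 = 34.009 bar
a n²/V² = (4.234)(3.28)²/(6.108)² = 1.2210 bar
P = 34.009 − 1.2210 = 32.79 bar

P ≈ 32.79 bar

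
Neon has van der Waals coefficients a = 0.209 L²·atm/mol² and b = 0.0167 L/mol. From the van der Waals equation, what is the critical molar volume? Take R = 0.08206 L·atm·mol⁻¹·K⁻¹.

For a van der Waals gas, V_m,c = 3b.
V_m,c = 3×0.0167 = 0.05010 L/mol

V_m,c ≈ 0.05010 L/mol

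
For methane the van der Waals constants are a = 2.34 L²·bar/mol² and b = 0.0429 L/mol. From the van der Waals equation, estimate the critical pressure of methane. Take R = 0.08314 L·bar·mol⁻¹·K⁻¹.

P_c ≈ 47.09 bar

For a van der Waals gas, P_c = a/(27b²).
P_c = 2.34/(27×(0.0429)²) = 2.34/0.049691 = 47.09 bar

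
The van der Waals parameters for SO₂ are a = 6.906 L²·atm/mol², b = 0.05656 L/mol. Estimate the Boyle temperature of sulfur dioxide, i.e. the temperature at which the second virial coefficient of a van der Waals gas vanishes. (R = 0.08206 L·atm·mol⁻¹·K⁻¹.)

For a van der Waals gas the second virial coefficient B₂ = b − a/(RT) vanishes at T_B = a/(Rb).
T_B = 6.906/(0.08206×0.05656) = 6.906/0.0046413 = 1488 K

T_B ≈ 1488 K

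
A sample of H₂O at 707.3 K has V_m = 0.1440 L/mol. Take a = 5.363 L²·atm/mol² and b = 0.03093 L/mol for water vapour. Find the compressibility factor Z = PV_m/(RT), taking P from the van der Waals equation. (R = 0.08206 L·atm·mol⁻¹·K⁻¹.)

Z ≈ 0.6319

P = RT/(V_m − b) − a/V_m² = (0.08206)(707.3)/(0.1440 − 0.03093) − 5.363/(0.1440)²
  = 58.041/0.11307 − 258.63 = 513.32 − 258.63 = 254.69 atm
Z = PV_m/(RT) = (254.69)(0.1440)/((0.08206)(707.3)) = 36.675/58.041 = 0.6319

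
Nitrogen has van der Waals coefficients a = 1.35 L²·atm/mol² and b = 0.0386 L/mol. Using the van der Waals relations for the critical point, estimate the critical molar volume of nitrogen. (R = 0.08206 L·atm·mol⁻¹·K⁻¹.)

V_m,c ≈ 0.1158 L/mol

For a van der Waals gas, V_m,c = 3b.
V_m,c = 3×0.0386 = 0.1158 L/mol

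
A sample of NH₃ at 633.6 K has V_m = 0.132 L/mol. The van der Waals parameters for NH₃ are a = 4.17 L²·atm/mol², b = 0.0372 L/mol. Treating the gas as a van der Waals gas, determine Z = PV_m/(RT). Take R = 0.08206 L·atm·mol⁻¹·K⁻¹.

P = RT/(V_m − b) − a/V_m² = (0.08206)(633.6)/(0.132 − 0.0372) − 4.17/(0.132)²
  = 51.993/0.094800 − 239.33 = 548.45 − 239.33 = 309.12 atm
Z = PV_m/(RT) = (309.12)(0.132)/((0.08206)(633.6)) = 40.804/51.993 = 0.7848

Z ≈ 0.7848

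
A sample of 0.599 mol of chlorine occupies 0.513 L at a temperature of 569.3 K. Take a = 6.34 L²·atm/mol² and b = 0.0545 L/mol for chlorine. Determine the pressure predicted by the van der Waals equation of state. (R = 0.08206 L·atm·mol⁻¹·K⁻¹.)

P = nRT/(V − nb) − a n²/V²
nRT/(V − nb) = (0.599)(0.08206)(569.3)/(0.513 − 0.599×0.0545) = 27.983/0.48035 = 58.255 atm
a n²/V² = (6.34)(0.599)²/(0.513)² = 8.6439 atm
P = 58.255 − 8.6439 = 49.61 atm

P ≈ 49.61 atm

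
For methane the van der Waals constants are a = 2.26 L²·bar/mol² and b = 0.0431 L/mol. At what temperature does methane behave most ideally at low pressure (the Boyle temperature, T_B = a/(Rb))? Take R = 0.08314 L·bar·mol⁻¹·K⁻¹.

For a van der Waals gas the second virial coefficient B₂ = b − a/(RT) vanishes at T_B = a/(Rb).
T_B = 2.26/(0.08314×0.0431) = 2.26/0.0035833 = 630.7 K

T_B ≈ 630.7 K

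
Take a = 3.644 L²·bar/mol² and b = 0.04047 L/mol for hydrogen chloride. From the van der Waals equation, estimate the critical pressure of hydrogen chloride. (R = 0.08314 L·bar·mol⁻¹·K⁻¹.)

For a van der Waals gas, P_c = a/(27b²).
P_c = 3.644/(27×(0.04047)²) = 3.644/0.044221 = 82.40 bar

P_c ≈ 82.40 bar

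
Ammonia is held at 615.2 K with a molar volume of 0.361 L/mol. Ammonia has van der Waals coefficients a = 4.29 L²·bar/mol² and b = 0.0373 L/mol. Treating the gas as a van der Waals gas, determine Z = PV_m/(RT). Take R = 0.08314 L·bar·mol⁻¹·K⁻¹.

P = RT/(V_m − b) − a/V_m² = (0.08314)(615.2)/(0.361 − 0.0373) − 4.29/(0.361)²
  = 51.148/0.32370 − 32.919 = 158.01 − 32.919 = 125.09 bar
Z = PV_m/(RT) = (125.09)(0.361)/((0.08314)(615.2)) = 45.157/51.148 = 0.8829

Z ≈ 0.8829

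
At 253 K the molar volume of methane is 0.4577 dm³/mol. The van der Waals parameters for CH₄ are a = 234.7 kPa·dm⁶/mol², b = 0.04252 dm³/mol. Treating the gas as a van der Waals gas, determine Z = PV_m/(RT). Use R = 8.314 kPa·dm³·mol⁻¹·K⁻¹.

P = RT/(V_m − b) − a/V_m² = (8.314)(253)/(0.4577 − 0.04252) − 234.7/(0.4577)²
  = 2103.4/0.41518 − 1120.3 = 5066.2 − 1120.3 = 3945.9 kPa
Z = PV_m/(RT) = (3945.9)(0.4577)/((8.314)(253)) = 1806.0/2103.4 = 0.8586

Z ≈ 0.8586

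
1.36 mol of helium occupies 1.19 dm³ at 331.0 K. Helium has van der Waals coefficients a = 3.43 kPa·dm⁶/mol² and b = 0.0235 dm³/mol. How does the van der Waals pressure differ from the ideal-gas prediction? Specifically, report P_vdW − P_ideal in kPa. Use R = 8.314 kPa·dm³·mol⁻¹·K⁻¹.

Ideal: P_ideal = nRT/V = (1.36)(8.314)(331.0)/1.19 = 3145.07 kPa
vdW: P = nRT/(V − nb) − a n²/V² = 3742.63/1.15804 − 6.34413/1.41610 = 3231.87 − 4.48000 = 3227.39 kPa
ΔP = 3227.39 − 3145.07 = 82.3 kPa

ΔP ≈ 82.3 kPa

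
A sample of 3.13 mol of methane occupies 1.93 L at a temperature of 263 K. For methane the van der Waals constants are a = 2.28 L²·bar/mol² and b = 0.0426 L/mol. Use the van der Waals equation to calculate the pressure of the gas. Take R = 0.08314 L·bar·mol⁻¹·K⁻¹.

P ≈ 32.10 bar

P = nRT/(V − nb) − a n²/V²
nRT/(V − nb) = (3.13)(0.08314)(263)/(1.93 − 3.13×0.0426) = 68.440/1.7967 = 38.092 bar
a n²/V² = (2.28)(3.13)²/(1.93)² = 5.9967 bar
P = 38.092 − 5.9967 = 32.10 bar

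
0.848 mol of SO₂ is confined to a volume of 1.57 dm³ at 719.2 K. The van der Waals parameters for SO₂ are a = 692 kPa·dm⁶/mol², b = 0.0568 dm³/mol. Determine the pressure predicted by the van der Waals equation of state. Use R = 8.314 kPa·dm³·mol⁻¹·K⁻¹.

P ≈ 3130 kPa

P = nRT/(V − nb) − a n²/V²
nRT/(V − nb) = (0.848)(8.314)(719.2)/(1.57 − 0.848×0.0568) = 5070.6/1.5218 = 3332.0 kPa
a n²/V² = (692)(0.848)²/(1.57)² = 201.88 kPa
P = 3332.0 − 201.88 = 3130 kPa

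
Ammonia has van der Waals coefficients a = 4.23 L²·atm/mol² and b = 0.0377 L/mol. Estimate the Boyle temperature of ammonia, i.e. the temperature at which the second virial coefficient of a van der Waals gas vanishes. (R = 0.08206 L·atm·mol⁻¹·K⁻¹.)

T_B ≈ 1367 K

For a van der Waals gas the second virial coefficient B₂ = b − a/(RT) vanishes at T_B = a/(Rb).
T_B = 4.23/(0.08206×0.0377) = 4.23/0.0030937 = 1367 K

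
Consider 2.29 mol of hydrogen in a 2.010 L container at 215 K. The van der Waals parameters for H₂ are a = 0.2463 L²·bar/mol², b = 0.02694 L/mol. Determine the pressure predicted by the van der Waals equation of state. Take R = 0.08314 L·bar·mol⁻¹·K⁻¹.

P = nRT/(V − nb) − a n²/V²
nRT/(V − nb) = (2.29)(0.08314)(215)/(2.010 − 2.29×0.02694) = 40.934/1.9483 = 21.010 bar
a n²/V² = (0.2463)(2.29)²/(2.010)² = 0.31970 bar
P = 21.010 − 0.31970 = 20.69 bar

P ≈ 20.69 bar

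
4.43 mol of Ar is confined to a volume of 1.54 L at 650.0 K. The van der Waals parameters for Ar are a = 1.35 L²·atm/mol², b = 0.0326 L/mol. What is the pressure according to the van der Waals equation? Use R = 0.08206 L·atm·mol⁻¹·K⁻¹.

P = nRT/(V − nb) − a n²/V²
nRT/(V − nb) = (4.43)(0.08206)(650.0)/(1.54 − 4.43×0.0326) = 236.29/1.3956 = 169.31 atm
a n²/V² = (1.35)(4.43)²/(1.54)² = 11.171 atm
P = 169.31 − 11.171 = 158.1 atm

P ≈ 158.1 atm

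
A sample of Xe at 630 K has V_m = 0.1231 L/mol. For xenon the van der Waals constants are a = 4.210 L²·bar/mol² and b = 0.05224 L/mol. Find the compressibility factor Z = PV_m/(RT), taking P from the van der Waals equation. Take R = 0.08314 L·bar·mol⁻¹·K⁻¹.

P = RT/(V_m − b) − a/V_m² = (0.08314)(630)/(0.1231 − 0.05224) − 4.210/(0.1231)²
  = 52.378/0.070860 − 277.82 = 739.18 − 277.82 = 461.36 bar
Z = PV_m/(RT) = (461.36)(0.1231)/((0.08314)(630)) = 56.793/52.378 = 1.084

Z ≈ 1.084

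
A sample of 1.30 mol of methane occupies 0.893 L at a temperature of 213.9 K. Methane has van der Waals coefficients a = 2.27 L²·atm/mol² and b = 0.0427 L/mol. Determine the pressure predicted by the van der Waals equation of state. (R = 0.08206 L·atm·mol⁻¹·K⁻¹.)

P = nRT/(V − nb) − a n²/V²
nRT/(V − nb) = (1.30)(0.08206)(213.9)/(0.893 − 1.30×0.0427) = 22.818/0.83749 = 27.246 atm
a n²/V² = (2.27)(1.30)²/(0.893)² = 4.8107 atm
P = 27.246 − 4.8107 = 22.44 atm

P ≈ 22.44 atm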